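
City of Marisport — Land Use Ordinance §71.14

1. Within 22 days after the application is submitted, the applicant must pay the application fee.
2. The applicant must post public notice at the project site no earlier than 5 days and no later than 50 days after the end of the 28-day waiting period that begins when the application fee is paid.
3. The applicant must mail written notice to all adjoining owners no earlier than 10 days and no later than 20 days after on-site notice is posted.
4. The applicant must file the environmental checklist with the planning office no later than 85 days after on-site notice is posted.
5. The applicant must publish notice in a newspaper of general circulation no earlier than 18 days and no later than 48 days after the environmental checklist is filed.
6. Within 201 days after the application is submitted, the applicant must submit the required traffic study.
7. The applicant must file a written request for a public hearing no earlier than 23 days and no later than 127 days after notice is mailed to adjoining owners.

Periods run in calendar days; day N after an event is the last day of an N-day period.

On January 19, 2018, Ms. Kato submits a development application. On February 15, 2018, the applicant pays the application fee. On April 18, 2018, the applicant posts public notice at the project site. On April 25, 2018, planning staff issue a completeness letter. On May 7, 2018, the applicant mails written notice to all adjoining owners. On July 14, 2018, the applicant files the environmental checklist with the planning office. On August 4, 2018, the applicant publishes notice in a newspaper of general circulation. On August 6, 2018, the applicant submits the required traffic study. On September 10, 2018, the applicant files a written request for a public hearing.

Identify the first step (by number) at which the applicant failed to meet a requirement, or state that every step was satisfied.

Step 1

Step 1: 22 days after January 19, 2018 (when the application is submitted) is February 10, 2018; not done until February 15, 2018, 5 days after the deadline.
Later steps need not be reached.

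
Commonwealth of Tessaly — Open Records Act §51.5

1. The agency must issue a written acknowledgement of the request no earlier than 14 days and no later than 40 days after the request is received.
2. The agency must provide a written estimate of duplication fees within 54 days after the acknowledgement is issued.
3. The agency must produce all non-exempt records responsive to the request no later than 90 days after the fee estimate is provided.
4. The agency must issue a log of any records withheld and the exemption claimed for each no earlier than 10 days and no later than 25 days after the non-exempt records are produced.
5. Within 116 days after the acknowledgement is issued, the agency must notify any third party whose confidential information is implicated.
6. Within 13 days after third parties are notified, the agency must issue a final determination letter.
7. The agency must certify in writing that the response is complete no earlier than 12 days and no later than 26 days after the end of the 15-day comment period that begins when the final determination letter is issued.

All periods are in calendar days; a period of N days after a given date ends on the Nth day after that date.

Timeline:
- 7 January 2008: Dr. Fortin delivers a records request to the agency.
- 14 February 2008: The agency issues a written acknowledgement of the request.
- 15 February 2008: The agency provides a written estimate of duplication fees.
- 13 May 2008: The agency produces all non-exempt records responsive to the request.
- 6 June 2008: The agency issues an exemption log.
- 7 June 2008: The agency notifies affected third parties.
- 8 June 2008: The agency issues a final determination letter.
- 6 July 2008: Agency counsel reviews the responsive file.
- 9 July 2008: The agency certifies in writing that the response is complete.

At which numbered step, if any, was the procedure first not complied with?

None — every step was satisfied

Step 1: the window is 14–40 days after 7 January 2008 (when the request is received), so 21 January 2008 through 16 February 2008; done 14 February 2008 — within the window.
Step 2: 54 days after 14 February 2008 (when the acknowledgement is issued) is 8 April 2008; done 15 February 2008 — timely.
Step 3: 90 days after 15 February 2008 (when the fee estimate is provided) is 15 May 2008; done 13 May 2008 — timely.
Step 4: the window is 10–25 days after 13 May 2008 (when the non-exempt records are produced), so 23 May 2008 through 7 June 2008; 6 June 2008 falls inside that range.
Step 5: 116 days after 14 February 2008 (when the acknowledgement is issued) is 9 June 2008; 7 June 2008 is within that limit.
Step 6: 13 days after 7 June 2008 (when third parties are notified) is 20 June 2008; completed 8 June 2008, before the deadline.
Step 7: the window is 12–26 days after 23 June 2008 (end of the 15-day comment period, which began when the final determination letter is issued on 8 June 2008), so 5 July 2008 through 19 July 2008; 9 July 2008 falls inside that range.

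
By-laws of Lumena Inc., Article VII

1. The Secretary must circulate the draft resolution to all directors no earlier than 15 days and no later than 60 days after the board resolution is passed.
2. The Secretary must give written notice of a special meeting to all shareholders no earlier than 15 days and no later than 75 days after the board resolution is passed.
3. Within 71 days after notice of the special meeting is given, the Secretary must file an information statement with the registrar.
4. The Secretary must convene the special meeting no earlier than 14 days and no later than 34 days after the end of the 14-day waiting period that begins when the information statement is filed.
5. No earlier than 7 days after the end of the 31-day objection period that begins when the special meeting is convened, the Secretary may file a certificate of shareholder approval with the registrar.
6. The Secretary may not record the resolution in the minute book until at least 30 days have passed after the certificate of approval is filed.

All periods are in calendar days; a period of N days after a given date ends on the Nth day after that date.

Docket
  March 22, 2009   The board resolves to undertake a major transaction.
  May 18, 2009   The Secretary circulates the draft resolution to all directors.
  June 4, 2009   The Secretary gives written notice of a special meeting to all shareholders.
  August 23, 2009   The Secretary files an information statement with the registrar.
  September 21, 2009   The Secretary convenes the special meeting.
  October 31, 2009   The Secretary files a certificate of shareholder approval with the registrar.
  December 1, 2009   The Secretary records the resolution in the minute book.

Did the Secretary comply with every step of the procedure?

No

Step 1 — 15 and 60 days from March 22, 2009 (when the board resolution is passed) are April 6, 2009 and May 21, 2009 respectively; done May 18, 2009, which is between those dates.
Step 2 — 15 and 75 days from March 22, 2009 (when the board resolution is passed) are April 6, 2009 and June 5, 2009 respectively; done June 4, 2009 — within the window.
Step 3 — counting 71 days from June 4, 2009 (when notice of the special meeting is given) gives a deadline of August 14, 2009; not done until August 23, 2009, 9 days after the deadline.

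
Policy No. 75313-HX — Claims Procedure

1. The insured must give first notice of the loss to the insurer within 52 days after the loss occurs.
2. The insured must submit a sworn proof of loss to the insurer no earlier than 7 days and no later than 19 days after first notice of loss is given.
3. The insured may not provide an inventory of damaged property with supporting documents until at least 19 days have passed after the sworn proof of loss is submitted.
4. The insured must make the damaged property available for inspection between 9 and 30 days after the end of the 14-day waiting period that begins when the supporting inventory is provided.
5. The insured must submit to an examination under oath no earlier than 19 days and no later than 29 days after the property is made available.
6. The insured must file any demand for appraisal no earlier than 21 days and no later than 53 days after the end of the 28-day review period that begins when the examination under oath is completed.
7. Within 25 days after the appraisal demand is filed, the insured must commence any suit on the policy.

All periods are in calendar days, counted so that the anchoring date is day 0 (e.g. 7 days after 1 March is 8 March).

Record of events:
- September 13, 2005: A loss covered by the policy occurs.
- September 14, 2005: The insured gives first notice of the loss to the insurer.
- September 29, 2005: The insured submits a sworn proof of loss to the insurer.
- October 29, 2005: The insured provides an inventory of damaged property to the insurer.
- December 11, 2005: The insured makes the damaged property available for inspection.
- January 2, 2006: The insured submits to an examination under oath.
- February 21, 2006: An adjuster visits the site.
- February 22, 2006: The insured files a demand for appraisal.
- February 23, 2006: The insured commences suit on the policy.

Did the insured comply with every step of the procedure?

Yes

Step 1 — counting 52 days from September 13, 2005 (when the loss occurs) gives a deadline of November 4, 2005; completed September 14, 2005, before the deadline.
Step 2 — 7 and 19 days from September 14, 2005 (when first notice of loss is given) are September 21, 2005 and October 3, 2005 respectively; done September 29, 2005, which is between those dates.
Step 3 — must wait 19 days from September 29, 2005 (when the sworn proof of loss is submitted), so not before October 18, 2005; done October 29, 2005, after the minimum wait.
Step 4 — 9 and 30 days from November 12, 2005 (end of the 14-day waiting period, which began when the supporting inventory is provided on October 29, 2005) are November 21, 2005 and December 12, 2005 respectively; December 11, 2005 falls inside that range.
Step 5 — 19 and 29 days from December 11, 2005 (when the property is made available) are December 30, 2005 and January 9, 2006 respectively; done January 2, 2006 — within the window.
Step 6 — 21 and 53 days from January 30, 2006 (end of the 28-day review period, which began when the examination under oath is completed on January 2, 2006) are February 20, 2006 and March 24, 2006 respectively; done February 22, 2006 — within the window.
Step 7 — counting 25 days from February 22, 2006 (when the appraisal demand is filed) gives a deadline of March 19, 2006; February 23, 2006 is within that limit.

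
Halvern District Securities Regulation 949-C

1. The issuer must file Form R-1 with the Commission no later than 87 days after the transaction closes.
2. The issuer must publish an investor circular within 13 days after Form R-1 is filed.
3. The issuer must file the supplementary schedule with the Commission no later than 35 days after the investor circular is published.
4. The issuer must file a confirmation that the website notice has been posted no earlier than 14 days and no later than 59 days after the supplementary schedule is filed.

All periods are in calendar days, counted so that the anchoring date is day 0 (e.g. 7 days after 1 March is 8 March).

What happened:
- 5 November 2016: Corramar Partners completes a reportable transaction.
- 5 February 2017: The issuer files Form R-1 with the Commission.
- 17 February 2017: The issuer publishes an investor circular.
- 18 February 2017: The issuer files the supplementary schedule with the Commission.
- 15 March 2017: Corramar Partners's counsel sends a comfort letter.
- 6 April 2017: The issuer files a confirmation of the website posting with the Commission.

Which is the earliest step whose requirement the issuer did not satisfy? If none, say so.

(1) due by 5 November 2016 + 87 days = 31 January 2017; not done until 5 February 2017, 5 days after the deadline.

Step 1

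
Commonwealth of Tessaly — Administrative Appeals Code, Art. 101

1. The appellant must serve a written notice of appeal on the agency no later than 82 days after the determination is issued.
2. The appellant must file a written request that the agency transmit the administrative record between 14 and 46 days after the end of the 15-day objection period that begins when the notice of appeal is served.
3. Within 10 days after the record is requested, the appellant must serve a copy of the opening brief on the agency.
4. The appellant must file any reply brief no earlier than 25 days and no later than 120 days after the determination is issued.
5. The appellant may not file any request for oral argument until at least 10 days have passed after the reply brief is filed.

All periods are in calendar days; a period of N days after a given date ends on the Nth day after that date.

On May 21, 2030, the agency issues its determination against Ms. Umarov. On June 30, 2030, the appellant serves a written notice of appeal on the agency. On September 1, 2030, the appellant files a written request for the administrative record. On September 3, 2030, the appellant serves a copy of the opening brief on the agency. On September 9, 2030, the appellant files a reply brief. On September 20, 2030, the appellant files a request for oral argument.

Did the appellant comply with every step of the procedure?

Step 1: 82 days after May 21, 2030 (when the determination is issued) is August 11, 2030; completed June 30, 2030, before the deadline.
Step 2: the window is 14–46 days after July 15, 2030 (end of the 15-day objection period, which began when the notice of appeal is served on June 30, 2030), so July 29, 2030 through August 30, 2030; done September 1, 2030 — 2 days after the window closed.
No need to go further; step 2 was not satisfied.

No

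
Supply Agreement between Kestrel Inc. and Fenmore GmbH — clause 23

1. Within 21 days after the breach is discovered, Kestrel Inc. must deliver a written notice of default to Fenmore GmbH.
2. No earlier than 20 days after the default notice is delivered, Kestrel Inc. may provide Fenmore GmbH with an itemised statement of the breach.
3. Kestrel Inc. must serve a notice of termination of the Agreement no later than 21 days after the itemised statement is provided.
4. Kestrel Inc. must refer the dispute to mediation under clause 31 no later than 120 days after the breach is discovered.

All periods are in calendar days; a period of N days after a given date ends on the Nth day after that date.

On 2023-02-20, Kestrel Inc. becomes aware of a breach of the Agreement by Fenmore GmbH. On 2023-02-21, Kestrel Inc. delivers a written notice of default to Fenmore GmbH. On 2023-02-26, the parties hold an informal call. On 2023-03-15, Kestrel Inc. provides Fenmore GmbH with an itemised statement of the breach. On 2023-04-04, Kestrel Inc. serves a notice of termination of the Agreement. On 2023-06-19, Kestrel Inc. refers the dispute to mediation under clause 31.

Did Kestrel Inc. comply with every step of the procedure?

(1) due by 2023-02-20 + 21 days = 2023-03-13; 2023-02-21 is within that limit.
(2) permitted from 2023-02-21 + 20 days = 2023-03-13 onward; 2023-03-15 is on or after that date.
(3) due by 2023-03-15 + 21 days = 2023-04-05; 2023-04-04 is within that limit.
(4) due by 2023-02-20 + 120 days = 2023-06-20; completed 2023-06-19, before the deadline.

Yes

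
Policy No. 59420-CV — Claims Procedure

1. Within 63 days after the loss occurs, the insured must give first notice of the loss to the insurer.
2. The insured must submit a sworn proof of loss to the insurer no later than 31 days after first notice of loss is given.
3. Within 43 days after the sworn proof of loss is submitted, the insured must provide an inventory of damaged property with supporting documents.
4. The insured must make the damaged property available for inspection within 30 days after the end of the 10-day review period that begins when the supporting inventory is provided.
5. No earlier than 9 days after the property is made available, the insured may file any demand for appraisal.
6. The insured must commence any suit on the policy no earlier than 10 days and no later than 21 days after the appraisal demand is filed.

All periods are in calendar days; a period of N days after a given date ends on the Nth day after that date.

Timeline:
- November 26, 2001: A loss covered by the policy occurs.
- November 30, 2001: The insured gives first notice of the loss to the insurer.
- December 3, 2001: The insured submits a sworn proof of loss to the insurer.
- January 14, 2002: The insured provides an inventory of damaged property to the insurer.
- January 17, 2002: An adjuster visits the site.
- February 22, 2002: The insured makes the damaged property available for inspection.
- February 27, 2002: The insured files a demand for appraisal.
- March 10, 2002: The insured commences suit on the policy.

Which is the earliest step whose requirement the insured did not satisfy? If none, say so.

(1) due by November 26, 2001 + 63 days = January 28, 2002; November 30, 2001 is within that limit.
(2) due by November 30, 2001 + 31 days = December 31, 2001; completed December 3, 2001, before the deadline.
(3) due by December 3, 2001 + 43 days = January 15, 2002; done January 14, 2002 — timely.
(4) due by January 24, 2002 + 30 days = February 23, 2002; February 22, 2002 is within that limit.
(5) permitted from February 22, 2002 + 9 days = March 3, 2002 onward; acted on February 27, 2002, 4 days prematurely.
That is the first point of non-compliance.

Step 5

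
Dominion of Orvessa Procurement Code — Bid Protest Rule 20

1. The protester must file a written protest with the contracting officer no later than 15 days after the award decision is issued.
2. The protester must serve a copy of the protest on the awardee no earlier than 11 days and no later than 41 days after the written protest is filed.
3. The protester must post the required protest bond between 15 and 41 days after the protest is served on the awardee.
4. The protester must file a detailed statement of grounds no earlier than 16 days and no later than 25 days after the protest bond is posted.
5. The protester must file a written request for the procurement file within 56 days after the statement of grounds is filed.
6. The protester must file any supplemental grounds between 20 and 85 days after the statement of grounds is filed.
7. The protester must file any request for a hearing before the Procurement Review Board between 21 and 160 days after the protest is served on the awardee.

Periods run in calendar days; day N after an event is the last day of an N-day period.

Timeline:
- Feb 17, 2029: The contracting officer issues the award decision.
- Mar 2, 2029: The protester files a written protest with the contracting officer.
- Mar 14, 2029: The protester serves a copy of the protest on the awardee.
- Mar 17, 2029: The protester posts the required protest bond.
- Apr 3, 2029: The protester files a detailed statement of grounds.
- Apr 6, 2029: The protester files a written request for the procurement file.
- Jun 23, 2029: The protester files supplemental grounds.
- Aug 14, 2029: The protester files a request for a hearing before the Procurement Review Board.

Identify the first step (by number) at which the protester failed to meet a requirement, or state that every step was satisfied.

(1) due by Feb 17, 2029 + 15 days = Mar 4, 2029; completed Mar 2, 2029, before the deadline.
(2) the permitted window runs from Mar 2, 2029 + 11 = Mar 13, 2029 to Mar 2, 2029 + 41 = Apr 12, 2029; done Mar 14, 2029, which is between those dates.
(3) the permitted window runs from Mar 14, 2029 + 15 = Mar 29, 2029 to Mar 14, 2029 + 41 = Apr 24, 2029; done Mar 17, 2029 — 12 days before the window opened.
The analysis stops there.

Step 3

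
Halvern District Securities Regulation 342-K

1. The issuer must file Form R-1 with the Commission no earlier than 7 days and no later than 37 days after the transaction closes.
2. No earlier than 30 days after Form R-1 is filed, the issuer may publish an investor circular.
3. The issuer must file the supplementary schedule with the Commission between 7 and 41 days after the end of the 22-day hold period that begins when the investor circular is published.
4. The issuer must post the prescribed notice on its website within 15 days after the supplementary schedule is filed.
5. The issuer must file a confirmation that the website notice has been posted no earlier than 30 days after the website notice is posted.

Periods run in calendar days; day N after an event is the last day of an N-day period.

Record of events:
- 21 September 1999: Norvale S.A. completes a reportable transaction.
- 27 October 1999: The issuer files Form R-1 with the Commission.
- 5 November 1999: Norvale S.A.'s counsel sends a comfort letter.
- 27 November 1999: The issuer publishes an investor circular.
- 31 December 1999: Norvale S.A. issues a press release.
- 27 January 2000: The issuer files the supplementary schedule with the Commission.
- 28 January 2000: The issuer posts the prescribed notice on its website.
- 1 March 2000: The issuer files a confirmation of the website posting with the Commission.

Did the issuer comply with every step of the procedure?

Yes

Step 1 — 7 and 37 days from 21 September 1999 (when the transaction closes) are 28 September 1999 and 28 October 1999 respectively; 27 October 1999 falls inside that range.
Step 2 — must wait 30 days from 27 October 1999 (when Form R-1 is filed), so not before 26 November 1999; 27 November 1999 is on or after that date.
Step 3 — 7 and 41 days from 19 December 1999 (end of the 22-day hold period, which began when the investor circular is published on 27 November 1999) are 26 December 1999 and 29 January 2000 respectively; done 27 January 2000 — within the window.
Step 4 — counting 15 days from 27 January 2000 (when the supplementary schedule is filed) gives a deadline of 11 February 2000; done 28 January 2000 — timely.
Step 5 — must wait 30 days from 28 January 2000 (when the website notice is posted), so not before 27 February 2000; done 1 March 2000 — permitted.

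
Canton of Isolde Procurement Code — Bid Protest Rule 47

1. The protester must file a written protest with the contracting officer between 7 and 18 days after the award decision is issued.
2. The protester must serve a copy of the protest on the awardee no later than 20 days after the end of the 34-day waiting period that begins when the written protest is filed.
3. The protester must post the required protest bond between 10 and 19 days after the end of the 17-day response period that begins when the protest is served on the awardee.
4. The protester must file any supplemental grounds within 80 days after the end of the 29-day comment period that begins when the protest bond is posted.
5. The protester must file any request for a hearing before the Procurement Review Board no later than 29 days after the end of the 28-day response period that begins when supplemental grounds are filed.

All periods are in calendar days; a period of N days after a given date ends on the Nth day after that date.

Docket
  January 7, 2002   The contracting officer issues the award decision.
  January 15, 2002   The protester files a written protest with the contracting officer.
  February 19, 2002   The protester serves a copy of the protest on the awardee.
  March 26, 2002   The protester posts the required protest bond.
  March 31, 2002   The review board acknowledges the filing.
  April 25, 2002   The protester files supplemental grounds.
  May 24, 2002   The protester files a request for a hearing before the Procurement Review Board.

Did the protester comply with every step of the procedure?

Yes

(1) the permitted window runs from January 7, 2002 + 7 = January 14, 2002 to January 7, 2002 + 18 = January 25, 2002; done January 15, 2002 — within the window.
(2) due by February 18, 2002 + 20 days = March 10, 2002; done February 19, 2002 — timely.
(3) the permitted window runs from March 8, 2002 + 10 = March 18, 2002 to March 8, 2002 + 19 = March 27, 2002; done March 26, 2002 — within the window.
(4) due by April 24, 2002 + 80 days = July 13, 2002; completed April 25, 2002, before the deadline.
(5) due by May 23, 2002 + 29 days = June 21, 2002; May 24, 2002 is within that limit.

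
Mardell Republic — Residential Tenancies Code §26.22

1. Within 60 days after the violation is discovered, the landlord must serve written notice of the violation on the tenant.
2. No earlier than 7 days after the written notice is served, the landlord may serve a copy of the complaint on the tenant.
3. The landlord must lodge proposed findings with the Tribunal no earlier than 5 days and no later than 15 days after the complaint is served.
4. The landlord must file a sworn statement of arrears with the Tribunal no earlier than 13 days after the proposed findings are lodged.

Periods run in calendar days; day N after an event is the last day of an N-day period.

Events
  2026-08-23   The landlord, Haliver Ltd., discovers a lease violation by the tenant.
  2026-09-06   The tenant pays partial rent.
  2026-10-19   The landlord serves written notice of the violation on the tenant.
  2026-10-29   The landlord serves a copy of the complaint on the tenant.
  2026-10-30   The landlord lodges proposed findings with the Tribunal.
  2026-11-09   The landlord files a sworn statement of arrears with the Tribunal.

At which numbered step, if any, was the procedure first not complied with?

Step 1 — counting 60 days from 2026-08-23 (when the violation is discovered) gives a deadline of 2026-10-22; done 2026-10-19 — timely.
Step 2 — must wait 7 days from 2026-10-19 (when the written notice is served), so not before 2026-10-26; done 2026-10-29 — permitted.
Step 3 — 5 and 15 days from 2026-10-29 (when the complaint is served) are 2026-11-03 and 2026-11-13 respectively; 2026-10-30 is 4 days too early.

Step 3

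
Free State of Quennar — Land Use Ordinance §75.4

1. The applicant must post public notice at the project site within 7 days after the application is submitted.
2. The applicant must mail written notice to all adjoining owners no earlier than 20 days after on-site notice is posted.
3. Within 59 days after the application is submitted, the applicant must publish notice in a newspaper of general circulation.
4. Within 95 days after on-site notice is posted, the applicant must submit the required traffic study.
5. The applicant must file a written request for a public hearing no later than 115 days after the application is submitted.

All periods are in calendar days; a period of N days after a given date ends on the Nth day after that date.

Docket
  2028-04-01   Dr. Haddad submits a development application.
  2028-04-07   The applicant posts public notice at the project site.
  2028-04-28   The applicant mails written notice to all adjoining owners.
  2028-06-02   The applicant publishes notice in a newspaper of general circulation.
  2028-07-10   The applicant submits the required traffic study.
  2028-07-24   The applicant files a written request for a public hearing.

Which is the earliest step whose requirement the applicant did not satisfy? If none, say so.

Step 3

(1) due by 2028-04-01 + 7 days = 2028-04-08; 2028-04-07 is within that limit.
(2) permitted from 2028-04-07 + 20 days = 2028-04-27 onward; done 2028-04-28 — permitted.
(3) due by 2028-04-01 + 59 days = 2028-05-30; 2028-06-02 misses that deadline by 3 days.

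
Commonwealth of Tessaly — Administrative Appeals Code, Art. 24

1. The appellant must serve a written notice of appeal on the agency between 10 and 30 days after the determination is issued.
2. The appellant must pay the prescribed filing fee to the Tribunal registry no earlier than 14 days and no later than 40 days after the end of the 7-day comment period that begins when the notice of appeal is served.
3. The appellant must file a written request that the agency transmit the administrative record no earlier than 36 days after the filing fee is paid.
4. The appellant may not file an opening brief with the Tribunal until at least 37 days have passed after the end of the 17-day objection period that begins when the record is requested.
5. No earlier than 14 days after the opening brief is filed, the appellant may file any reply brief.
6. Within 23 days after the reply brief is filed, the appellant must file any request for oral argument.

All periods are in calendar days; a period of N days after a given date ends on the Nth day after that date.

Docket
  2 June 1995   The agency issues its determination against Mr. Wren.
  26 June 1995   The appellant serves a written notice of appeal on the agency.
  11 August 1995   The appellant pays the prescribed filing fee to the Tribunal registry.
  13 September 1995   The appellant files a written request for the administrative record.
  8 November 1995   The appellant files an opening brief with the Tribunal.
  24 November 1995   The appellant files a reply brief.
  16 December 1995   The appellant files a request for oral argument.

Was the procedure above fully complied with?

Step 1: the window is 10–30 days after 2 June 1995 (when the determination is issued), so 12 June 1995 through 2 July 1995; done 26 June 1995 — within the window.
Step 2: the window is 14–40 days after 3 July 1995 (end of the 7-day comment period, which began when the notice of appeal is served on 26 June 1995), so 17 July 1995 through 12 August 1995; done 11 August 1995 — within the window.
Step 3: the earliest permitted date is 36 days after 11 August 1995 (when the filing fee is paid), i.e. 16 September 1995; done 13 September 1995 — 3 days too early.
The procedure was therefore not followed at step 3.

No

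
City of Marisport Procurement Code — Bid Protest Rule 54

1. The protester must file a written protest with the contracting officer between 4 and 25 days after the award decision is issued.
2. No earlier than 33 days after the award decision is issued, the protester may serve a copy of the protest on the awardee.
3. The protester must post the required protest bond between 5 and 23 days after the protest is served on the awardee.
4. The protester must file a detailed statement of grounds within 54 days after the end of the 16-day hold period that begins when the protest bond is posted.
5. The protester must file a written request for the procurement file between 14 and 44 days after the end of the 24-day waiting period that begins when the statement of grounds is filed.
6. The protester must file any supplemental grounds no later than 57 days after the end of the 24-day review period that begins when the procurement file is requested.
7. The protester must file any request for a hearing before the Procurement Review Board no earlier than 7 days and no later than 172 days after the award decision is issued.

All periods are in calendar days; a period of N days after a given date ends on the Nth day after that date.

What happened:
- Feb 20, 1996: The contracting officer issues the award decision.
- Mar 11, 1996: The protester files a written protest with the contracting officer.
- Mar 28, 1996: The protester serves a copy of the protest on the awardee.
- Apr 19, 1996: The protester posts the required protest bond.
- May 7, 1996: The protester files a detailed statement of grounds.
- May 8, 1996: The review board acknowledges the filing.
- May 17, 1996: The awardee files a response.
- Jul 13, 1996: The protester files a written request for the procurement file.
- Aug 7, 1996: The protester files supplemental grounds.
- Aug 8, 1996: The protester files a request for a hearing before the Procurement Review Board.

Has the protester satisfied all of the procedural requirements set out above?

Yes

Step 1: the window is 4–25 days after Feb 20, 1996 (when the award decision is issued), so Feb 24, 1996 through Mar 16, 1996; Mar 11, 1996 falls inside that range.
Step 2: the earliest permitted date is 33 days after Feb 20, 1996 (when the award decision is issued), i.e. Mar 24, 1996; done Mar 28, 1996, after the minimum wait.
Step 3: the window is 5–23 days after Mar 28, 1996 (when the protest is served on the awardee), so Apr 2, 1996 through Apr 20, 1996; done Apr 19, 1996, which is between those dates.
Step 4: 54 days after May 5, 1996 (end of the 16-day hold period, which began when the protest bond is posted on Apr 19, 1996) is Jun 28, 1996; done May 7, 1996 — timely.
Step 5: the window is 14–44 days after May 31, 1996 (end of the 24-day waiting period, which began when the statement of grounds is filed on May 7, 1996), so Jun 14, 1996 through Jul 14, 1996; Jul 13, 1996 falls inside that range.
Step 6: 57 days after Aug 6, 1996 (end of the 24-day review period, which began when the procurement file is requested on Jul 13, 1996) is Oct 2, 1996; Aug 7, 1996 is within that limit.
Step 7: the window is 7–172 days after Feb 20, 1996 (when the award decision is issued), so Feb 27, 1996 through Aug 10, 1996; done Aug 8, 1996 — within the window.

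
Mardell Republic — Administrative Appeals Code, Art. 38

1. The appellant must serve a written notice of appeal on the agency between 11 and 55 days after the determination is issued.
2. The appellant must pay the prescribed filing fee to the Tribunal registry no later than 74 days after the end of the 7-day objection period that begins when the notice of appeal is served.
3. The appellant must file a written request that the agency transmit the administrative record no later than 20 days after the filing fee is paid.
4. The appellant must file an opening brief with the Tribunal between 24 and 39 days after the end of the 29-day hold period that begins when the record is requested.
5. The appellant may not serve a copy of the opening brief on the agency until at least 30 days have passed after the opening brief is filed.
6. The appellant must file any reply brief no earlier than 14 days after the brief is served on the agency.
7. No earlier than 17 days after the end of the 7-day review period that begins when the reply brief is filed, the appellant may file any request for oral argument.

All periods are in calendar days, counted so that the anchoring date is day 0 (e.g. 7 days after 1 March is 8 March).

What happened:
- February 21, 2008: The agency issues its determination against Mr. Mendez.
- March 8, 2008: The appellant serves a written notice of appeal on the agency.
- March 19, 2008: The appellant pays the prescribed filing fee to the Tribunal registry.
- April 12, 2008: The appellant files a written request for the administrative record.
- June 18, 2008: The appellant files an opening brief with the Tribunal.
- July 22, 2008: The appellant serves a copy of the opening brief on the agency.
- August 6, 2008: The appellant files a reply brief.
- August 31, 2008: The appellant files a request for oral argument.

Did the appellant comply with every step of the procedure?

No

Step 1: the window is 11–55 days after February 21, 2008 (when the determination is issued), so March 3, 2008 through April 16, 2008; done March 8, 2008, which is between those dates.
Step 2: 74 days after March 15, 2008 (end of the 7-day objection period, which began when the notice of appeal is served on March 8, 2008) is May 28, 2008; completed March 19, 2008, before the deadline.
Step 3: 20 days after March 19, 2008 (when the filing fee is paid) is April 8, 2008; April 12, 2008 misses that deadline by 4 days.
The analysis stops there.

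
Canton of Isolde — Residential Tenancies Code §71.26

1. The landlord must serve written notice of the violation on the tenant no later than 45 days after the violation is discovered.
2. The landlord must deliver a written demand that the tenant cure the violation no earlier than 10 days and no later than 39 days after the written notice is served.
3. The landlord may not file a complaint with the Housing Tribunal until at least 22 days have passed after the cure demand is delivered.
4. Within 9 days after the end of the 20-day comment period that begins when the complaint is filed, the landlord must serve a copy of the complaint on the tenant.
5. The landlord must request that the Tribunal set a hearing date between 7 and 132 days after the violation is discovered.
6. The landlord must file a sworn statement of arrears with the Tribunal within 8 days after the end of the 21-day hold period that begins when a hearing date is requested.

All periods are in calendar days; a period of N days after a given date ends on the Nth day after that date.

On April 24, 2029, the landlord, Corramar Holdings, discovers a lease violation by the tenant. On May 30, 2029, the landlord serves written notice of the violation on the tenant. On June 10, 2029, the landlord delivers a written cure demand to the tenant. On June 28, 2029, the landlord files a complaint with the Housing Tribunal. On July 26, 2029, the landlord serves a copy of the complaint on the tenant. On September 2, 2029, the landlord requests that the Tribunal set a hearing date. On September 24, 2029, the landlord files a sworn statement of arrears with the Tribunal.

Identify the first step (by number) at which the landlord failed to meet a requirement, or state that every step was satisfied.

Step 3

(1) due by April 24, 2029 + 45 days = June 8, 2029; May 30, 2029 is within that limit.
(2) the permitted window runs from May 30, 2029 + 10 = June 9, 2029 to May 30, 2029 + 39 = July 8, 2029; June 10, 2029 falls inside that range.
(3) permitted from June 10, 2029 + 22 days = July 2, 2029 onward; acted on June 28, 2029, 4 days prematurely.
The procedure was therefore not followed at step 3.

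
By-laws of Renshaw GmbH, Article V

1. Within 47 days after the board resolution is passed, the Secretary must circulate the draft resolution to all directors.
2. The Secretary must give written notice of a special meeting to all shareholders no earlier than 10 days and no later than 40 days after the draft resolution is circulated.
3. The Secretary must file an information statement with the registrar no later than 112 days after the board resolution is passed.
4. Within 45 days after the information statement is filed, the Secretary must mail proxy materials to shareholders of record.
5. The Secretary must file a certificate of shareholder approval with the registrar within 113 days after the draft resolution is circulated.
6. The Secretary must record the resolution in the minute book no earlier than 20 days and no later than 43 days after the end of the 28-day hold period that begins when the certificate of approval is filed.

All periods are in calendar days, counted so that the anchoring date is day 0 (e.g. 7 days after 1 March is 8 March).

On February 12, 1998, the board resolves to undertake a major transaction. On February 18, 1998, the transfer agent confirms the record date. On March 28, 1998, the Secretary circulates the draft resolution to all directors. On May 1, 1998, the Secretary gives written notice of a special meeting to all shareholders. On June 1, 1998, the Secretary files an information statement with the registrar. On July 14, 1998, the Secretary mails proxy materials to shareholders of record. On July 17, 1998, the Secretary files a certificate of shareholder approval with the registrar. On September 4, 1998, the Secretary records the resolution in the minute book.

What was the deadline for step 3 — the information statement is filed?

June 4, 1998

Step 3 runs from February 12, 1998, when the board resolution is passed. 112 days after February 12, 1998 is June 4, 1998.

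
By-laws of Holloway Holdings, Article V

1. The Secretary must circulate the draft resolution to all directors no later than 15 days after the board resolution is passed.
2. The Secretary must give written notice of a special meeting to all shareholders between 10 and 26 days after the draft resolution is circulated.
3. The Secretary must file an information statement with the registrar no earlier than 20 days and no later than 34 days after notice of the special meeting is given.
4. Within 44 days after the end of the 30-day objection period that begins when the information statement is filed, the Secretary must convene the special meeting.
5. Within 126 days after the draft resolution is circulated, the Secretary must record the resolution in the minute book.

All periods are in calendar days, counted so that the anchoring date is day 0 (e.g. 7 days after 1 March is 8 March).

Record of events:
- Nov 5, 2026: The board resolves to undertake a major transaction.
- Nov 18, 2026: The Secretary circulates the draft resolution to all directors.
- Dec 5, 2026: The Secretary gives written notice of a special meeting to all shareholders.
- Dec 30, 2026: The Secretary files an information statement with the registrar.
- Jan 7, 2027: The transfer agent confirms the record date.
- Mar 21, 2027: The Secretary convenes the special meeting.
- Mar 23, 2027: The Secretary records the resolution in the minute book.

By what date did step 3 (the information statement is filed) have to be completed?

Step 3 runs from Dec 5, 2026, when notice of the special meeting is given. The window is 20–34 days after Dec 5, 2026; it closes on Jan 8, 2027.

Jan 8, 2027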